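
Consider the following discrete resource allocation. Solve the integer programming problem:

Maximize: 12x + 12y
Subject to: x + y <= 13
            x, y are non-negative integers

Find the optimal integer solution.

Objective: 12x + 12y, constraint: x + y <= 13
Coefficient of x is 12 >= coefficient of y is 12, so allocate the entire budget to x.
Optimal: x = 13, y = 0, value = 156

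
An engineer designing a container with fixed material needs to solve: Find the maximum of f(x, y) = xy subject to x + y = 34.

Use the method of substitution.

Substitute y = 34 - x into f(x,y) = xy:
g(x) = x(34 - x) = 34x - x^2
g'(x) = 34 - 2x = 0  =>  x = 17
y = 34 - 17 = 17
Maximum value = 17 * 17 = 289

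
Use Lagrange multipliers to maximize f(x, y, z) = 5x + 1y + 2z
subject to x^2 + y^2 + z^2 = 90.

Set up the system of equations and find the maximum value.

Lagrange conditions: 5 = 2*lambda*x, 1 = 2*lambda*y, 2 = 2*lambda*z
So x:5 = y:1 = z:2, i.e. x = 5t, y = 1t, z = 2t
Constraint: t^2*(5^2 + 1^2 + 2^2) = 90
  t^2 * 30 = 90  =>  t = sqrt(3)
Maximum = 5*5t + 1*1t + 2*2t = 30*sqrt(3) = sqrt(2700)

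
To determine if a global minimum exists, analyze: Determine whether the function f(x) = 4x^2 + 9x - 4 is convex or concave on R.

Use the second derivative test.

f(x) = 4x^2 + 9x - 4
f'(x) = 8x + 9
f''(x) = 8
Since f''(x) = 8 > 0 for all x, f is convex on R.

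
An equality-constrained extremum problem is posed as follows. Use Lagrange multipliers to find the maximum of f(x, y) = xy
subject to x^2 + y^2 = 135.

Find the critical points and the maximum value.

Lagrange conditions: y = 2*lambda*x and x = 2*lambda*y
If x = 0 then y = 0, violating the constraint, so x, y != 0.
Dividing: y/x = x/y => x^2 = y^2 => y = x or y = -x
Constraint: 2x^2 = 135 => x^2 = 135/2 => x = +/-sqrt(135/2)
Critical points: (sqrt(135/2), sqrt(135/2)), (-sqrt(135/2), -sqrt(135/2)), (sqrt(135/2), -sqrt(135/2)), (-sqrt(135/2), sqrt(135/2))
  y = x:  xy = x^2 = 135/2  at (sqrt(135/2), sqrt(135/2)) and (-sqrt(135/2), -sqrt(135/2))
  y = -x: xy = -x^2 = -135/2 at (sqrt(135/2), -sqrt(135/2)) and (-sqrt(135/2), sqrt(135/2))
Maximum xy = 135/2 at (sqrt(135/2), sqrt(135/2)) and (-sqrt(135/2), -sqrt(135/2))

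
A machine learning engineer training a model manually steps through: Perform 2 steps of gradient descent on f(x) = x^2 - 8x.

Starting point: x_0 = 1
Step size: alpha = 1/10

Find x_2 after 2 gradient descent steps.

f(x) = x^2 - 8x, f'(x) = 2x + (-8)
Step 1: f'(1) = -6, x_1 = 1 - 1/10 * -6 = 8/5
Step 2: f'(8/5) = -24/5, x_2 = 8/5 - 1/10 * -24/5 = 52/25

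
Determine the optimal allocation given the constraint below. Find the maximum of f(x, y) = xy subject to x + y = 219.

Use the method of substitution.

Substitute y = 219 - x into f(x,y) = xy:
g(x) = x(219 - x) = 219x - x^2
g'(x) = 219 - 2x = 0  =>  x = 219/2
y = 219 - 219/2 = 219/2
Maximum value = (219/2) * (219/2) = 47961/4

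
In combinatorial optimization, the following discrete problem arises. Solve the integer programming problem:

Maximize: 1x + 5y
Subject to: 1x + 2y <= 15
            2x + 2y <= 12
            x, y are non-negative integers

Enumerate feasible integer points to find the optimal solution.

Constraint 1: 1x + 2y <= 15
Constraint 2: 2x + 2y <= 12
Feasible x range (need y >= 0): 0 <= x <= min(15/1, 12/2) => x in {0, ..., 6}.
Enumerate feasible integer points row by row (the coefficient of y is 5 > 0, so for each x the largest feasible y gives the best value):
  x = 0: y <= min((15 - 1*0)/2, (12 - 2*0)/2) => y in {0, ..., 6}; best 1*0 + 5*6 = 30
  x = 1: y <= min((15 - 1*1)/2, (12 - 2*1)/2) => y in {0, ..., 5}; best 1*1 + 5*5 = 26
  x = 2: y <= min((15 - 1*2)/2, (12 - 2*2)/2) => y in {0, ..., 4}; best 1*2 + 5*4 = 22
  x = 3: y <= min((15 - 1*3)/2, (12 - 2*3)/2) => y in {0, ..., 3}; best 1*3 + 5*3 = 18
  x = 4: y <= min((15 - 1*4)/2, (12 - 2*4)/2) => y in {0, ..., 2}; best 1*4 + 5*2 = 14
  x = 5: y <= min((15 - 1*5)/2, (12 - 2*5)/2) => y in {0, ..., 1}; best 1*5 + 5*1 = 10
  x = 6: y <= min((15 - 1*6)/2, (12 - 2*6)/2) => y in {0}; best 1*6 + 5*0 = 6
The maximum 1x + 5y = 30 is achieved at x = 0, y = 6.
Check: 1*0 + 2*6 = 12 <= 15 and 2*0 + 2*6 = 12 <= 12.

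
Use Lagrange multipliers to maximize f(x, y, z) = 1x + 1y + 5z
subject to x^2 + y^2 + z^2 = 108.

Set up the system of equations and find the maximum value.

Lagrange conditions: 1 = 2*lambda*x, 1 = 2*lambda*y, 5 = 2*lambda*z
So x:1 = y:1 = z:5, i.e. x = 1t, y = 1t, z = 5t
Constraint: t^2*(1^2 + 1^2 + 5^2) = 108
  t^2 * 27 = 108  =>  t = sqrt(4)
Maximum = 1*1t + 1*1t + 5*5t = 27*sqrt(4) = 54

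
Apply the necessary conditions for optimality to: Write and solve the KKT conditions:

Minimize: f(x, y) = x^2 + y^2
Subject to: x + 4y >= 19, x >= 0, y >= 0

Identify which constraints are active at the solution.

KKT conditions for min x^2 + y^2 s.t. 1x + 4y >= 19, x >= 0, y >= 0:
Stationarity: 2x = mu*1 + mu_x, 2y = mu*4 + mu_y, with mu, mu_x, mu_y >= 0
Complementary slackness: mu*(x + 4y - 19) = 0, mu_x*x = 0, mu_y*y = 0
(0, 0) is infeasible (1*0 + 4*0 < 19), so if mu = 0 stationarity would force x = mu_x/2 >= 0, y = mu_y/2 >= 0 with mu_x*x = mu_y*y = 0, i.e. x = y = 0: contradiction. Hence mu > 0 and x + 4y = 19 is active.
Try x > 0, y > 0 (so mu_x = mu_y = 0): x = 1*mu/2, y = 4*mu/2
Substitute: 1*(1*mu/2) + 4*(4*mu/2) = 19
  mu*17/2 = 19 => mu = 38/17
x* = 19/17 > 0, y* = 76/17 > 0, consistent with mu_x = mu_y = 0.
f is convex and the constraints are linear, so this KKT point is the global minimum.
f* = 361/17
Active constraints: x + 4y >= 19 (holds with equality, mu = 38/17 > 0); x >= 0 and y >= 0 are inactive (mu_x = mu_y = 0).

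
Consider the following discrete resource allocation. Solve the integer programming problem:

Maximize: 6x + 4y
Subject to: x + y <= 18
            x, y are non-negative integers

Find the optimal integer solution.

Objective: 6x + 4y, constraint: x + y <= 18
Coefficient of x is 6 >= coefficient of y is 4, so allocate the entire budget to x.
Optimal: x = 18, y = 0, value = 108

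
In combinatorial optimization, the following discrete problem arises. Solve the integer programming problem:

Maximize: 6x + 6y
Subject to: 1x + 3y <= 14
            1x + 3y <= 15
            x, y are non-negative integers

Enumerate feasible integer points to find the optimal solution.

Constraint 1: 1x + 3y <= 14
Constraint 2: 1x + 3y <= 15
Feasible x range (need y >= 0): 0 <= x <= min(14/1, 15/1) => x in {0, ..., 14}.
Enumerate feasible integer points row by row (the coefficient of y is 6 > 0, so for each x the largest feasible y gives the best value):
  x = 0: y <= min((14 - 1*0)/3, (15 - 1*0)/3) => y in {0, ..., 4}; best 6*0 + 6*4 = 24
  x = 1: y <= min((14 - 1*1)/3, (15 - 1*1)/3) => y in {0, ..., 4}; best 6*1 + 6*4 = 30
  x = 2: y <= min((14 - 1*2)/3, (15 - 1*2)/3) => y in {0, ..., 4}; best 6*2 + 6*4 = 36
  x = 3: y <= min((14 - 1*3)/3, (15 - 1*3)/3) => y in {0, ..., 3}; best 6*3 + 6*3 = 36
  x = 4: y <= min((14 - 1*4)/3, (15 - 1*4)/3) => y in {0, ..., 3}; best 6*4 + 6*3 = 42
  x = 5: y <= min((14 - 1*5)/3, (15 - 1*5)/3) => y in {0, ..., 3}; best 6*5 + 6*3 = 48
  x = 6: y <= min((14 - 1*6)/3, (15 - 1*6)/3) => y in {0, ..., 2}; best 6*6 + 6*2 = 48
  x = 7: y <= min((14 - 1*7)/3, (15 - 1*7)/3) => y in {0, ..., 2}; best 6*7 + 6*2 = 54
  x = 8: y <= min((14 - 1*8)/3, (15 - 1*8)/3) => y in {0, ..., 2}; best 6*8 + 6*2 = 60
  x = 9: y <= min((14 - 1*9)/3, (15 - 1*9)/3) => y in {0, ..., 1}; best 6*9 + 6*1 = 60
  x = 10: y <= min((14 - 1*10)/3, (15 - 1*10)/3) => y in {0, ..., 1}; best 6*10 + 6*1 = 66
  x = 11: y <= min((14 - 1*11)/3, (15 - 1*11)/3) => y in {0, ..., 1}; best 6*11 + 6*1 = 72
  x = 12: y <= min((14 - 1*12)/3, (15 - 1*12)/3) => y in {0}; best 6*12 + 6*0 = 72
  x = 13: y <= min((14 - 1*13)/3, (15 - 1*13)/3) => y in {0}; best 6*13 + 6*0 = 78
  x = 14: y <= min((14 - 1*14)/3, (15 - 1*14)/3) => y in {0}; best 6*14 + 6*0 = 84
The maximum 6x + 6y = 84 is achieved at x = 14, y = 0.
Check: 1*14 + 3*0 = 14 <= 14 and 1*14 + 3*0 = 14 <= 15.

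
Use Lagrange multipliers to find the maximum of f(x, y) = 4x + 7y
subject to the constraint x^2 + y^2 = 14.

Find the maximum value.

Set up Lagrange conditions: grad f = lambda * grad g
  4 = 2*lambda*x
  7 = 2*lambda*y
From these: x/y = 4/7, so x = 4t, y = 7t for some t.
Substitute into constraint: (4t)^2 + (7t)^2 = 14
  t^2 * 65 = 14
  t = sqrt(14/65)
Maximum = 4*x + 7*y = (4^2 + 7^2)*t = 65 * sqrt(14/65) = sqrt(910)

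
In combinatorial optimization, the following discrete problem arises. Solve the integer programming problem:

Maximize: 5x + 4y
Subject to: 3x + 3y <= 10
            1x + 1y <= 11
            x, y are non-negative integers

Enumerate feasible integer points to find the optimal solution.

Constraint 1: 3x + 3y <= 10
Constraint 2: 1x + 1y <= 11
Feasible x range (need y >= 0): 0 <= x <= min(10/3, 11/1) => x in {0, ..., 3}.
Enumerate feasible integer points row by row (the coefficient of y is 4 > 0, so for each x the largest feasible y gives the best value):
  x = 0: y <= min((10 - 3*0)/3, (11 - 1*0)/1) => y in {0, ..., 3}; best 5*0 + 4*3 = 12
  x = 1: y <= min((10 - 3*1)/3, (11 - 1*1)/1) => y in {0, ..., 2}; best 5*1 + 4*2 = 13
  x = 2: y <= min((10 - 3*2)/3, (11 - 1*2)/1) => y in {0, ..., 1}; best 5*2 + 4*1 = 14
  x = 3: y <= min((10 - 3*3)/3, (11 - 1*3)/1) => y in {0}; best 5*3 + 4*0 = 15
The maximum 5x + 4y = 15 is achieved at x = 3, y = 0.
Check: 3*3 + 3*0 = 9 <= 10 and 1*3 + 1*0 = 3 <= 11.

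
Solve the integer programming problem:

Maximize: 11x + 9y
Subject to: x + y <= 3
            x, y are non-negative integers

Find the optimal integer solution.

Objective: 11x + 9y, constraint: x + y <= 3
Coefficient of x is 11 >= coefficient of y is 9, so allocate the entire budget to x.
Optimal: x = 3, y = 0, value = 33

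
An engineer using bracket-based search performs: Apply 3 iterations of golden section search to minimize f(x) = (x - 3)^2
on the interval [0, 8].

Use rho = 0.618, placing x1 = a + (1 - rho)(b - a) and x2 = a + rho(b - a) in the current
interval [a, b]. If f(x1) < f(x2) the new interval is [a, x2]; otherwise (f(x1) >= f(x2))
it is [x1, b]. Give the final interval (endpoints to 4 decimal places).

Golden section search for min of f(x) = (x - 3)^2 on [0, 8].
Each step: x1 = a + (1 - rho)(b - a), x2 = a + rho(b - a); if f(x1) < f(x2) keep [a, x2], otherwise keep [x1, b].
Step 1: [0.0000, 8.0000], x1=3.0560 (f=0.0031), x2=4.9440 (f=3.7791); f(x1) < f(x2) => keep [0.0000, 4.9440]
Step 2: [0.0000, 4.9440], x1=1.8886 (f=1.2352), x2=3.0554 (f=0.0031); f(x1) > f(x2) => keep [1.8886, 4.9440]
Step 3: [1.8886, 4.9440], x1=3.0558 (f=0.0031), x2=3.7768 (f=0.6035); f(x1) < f(x2) => keep [1.8886, 3.7768]
Final interval: [1.8886, 3.7768]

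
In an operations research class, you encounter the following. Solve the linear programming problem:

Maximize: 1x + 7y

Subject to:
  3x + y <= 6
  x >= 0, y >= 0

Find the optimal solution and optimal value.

The feasible region has vertices at [(0, 0), (2, 0), (0, 6)].
Checking objective 1x + 7y at each vertex:
  (0, 0): 1*0 + 7*0 = 0
  (2, 0): 1*2 + 7*0 = 2
  (0, 6): 1*0 + 7*6 = 42
Maximum is 42 at (0, 6).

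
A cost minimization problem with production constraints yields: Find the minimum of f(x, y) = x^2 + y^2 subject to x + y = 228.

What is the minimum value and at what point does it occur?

Substitute y = 228 - x into f(x,y) = x^2 + y^2:
g(x) = x^2 + (228 - x)^2 = 2x^2 - 456x + 51984
g'(x) = 4x - 456 = 0  =>  x = 114
y = 228 - 114 = 114
Minimum value = 114^2 + 114^2 = 25992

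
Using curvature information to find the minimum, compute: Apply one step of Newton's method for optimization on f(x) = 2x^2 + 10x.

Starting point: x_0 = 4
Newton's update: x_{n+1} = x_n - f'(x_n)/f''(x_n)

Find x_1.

f(x) = 2x^2 + 10x
f'(x) = 4x + (10), f''(x) = 4
Newton step: x_1 = x_0 - f'(x_0)/f''(x_0)
f'(4) = 26
x_1 = 4 - 26/4 = -5/2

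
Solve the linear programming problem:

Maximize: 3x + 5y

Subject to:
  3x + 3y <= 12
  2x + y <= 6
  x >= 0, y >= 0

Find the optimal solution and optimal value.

Feasible vertices: (0, 0), (0, 4), (2, 2), (3, 0)
Objective 3x + 5y at each:
  (0, 0): 0
  (0, 4): 20
  (2, 2): 16
  (3, 0): 9
Maximum is 20 at (0, 4).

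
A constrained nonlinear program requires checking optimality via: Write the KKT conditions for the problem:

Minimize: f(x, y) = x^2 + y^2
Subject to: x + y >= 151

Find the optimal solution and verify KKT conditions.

KKT conditions for min x^2 + y^2 s.t. x + y >= 151:
Stationarity: 2x = mu, 2y = mu
So x = y = mu/2.
Complementary slackness: mu*(x + y - 151) = 0
Primal feasibility: x + y >= 151; dual feasibility: mu >= 0
If mu = 0 then x = y = 0, but 0 + 0 < 151 is infeasible, so the constraint is active.
Constraint active: x + y = 2*(mu/2) = 151 => mu = 151
x = y = 151/2, f = 22801/2
Verify: stationarity 2*(151/2) = 151 = mu; primal 151/2 + 151/2 = 151 >= 151; dual mu = 151 >= 0; complementary slackness 151*(151 - 151) = 0. All KKT conditions hold.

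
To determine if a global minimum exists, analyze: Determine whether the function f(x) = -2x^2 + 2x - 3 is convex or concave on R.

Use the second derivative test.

f(x) = -2x^2 + 2x - 3
f'(x) = -4x + 2
f''(x) = -4
Since f''(x) = -4 < 0 for all x, f is concave on R.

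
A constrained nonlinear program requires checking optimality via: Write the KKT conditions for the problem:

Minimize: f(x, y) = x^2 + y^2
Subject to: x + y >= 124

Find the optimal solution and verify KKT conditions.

KKT conditions for min x^2 + y^2 s.t. x + y >= 124:
Stationarity: 2x = mu, 2y = mu
So x = y = mu/2.
Complementary slackness: mu*(x + y - 124) = 0
Primal feasibility: x + y >= 124; dual feasibility: mu >= 0
If mu = 0 then x = y = 0, but 0 + 0 < 124 is infeasible, so the constraint is active.
Constraint active: x + y = 2*(mu/2) = 124 => mu = 124
x = y = 62, f = 7688
Verify: stationarity 2*62 = 124 = mu; primal 62 + 62 = 124 >= 124; dual mu = 124 >= 0; complementary slackness 124*(124 - 124) = 0. All KKT conditions hold.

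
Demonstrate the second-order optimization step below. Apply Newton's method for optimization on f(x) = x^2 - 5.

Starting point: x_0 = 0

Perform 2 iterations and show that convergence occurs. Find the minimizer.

f(x) = x^2 - 5, f'(x) = 2x + (0), f''(x) = 2
Step 1: f'(0) = 0, x_1 = 0 - 0/2 = 0
Step 2: f'(0) = 0, x_2 = 0 (converged)
Newton's method converges in 1 step for quadratics.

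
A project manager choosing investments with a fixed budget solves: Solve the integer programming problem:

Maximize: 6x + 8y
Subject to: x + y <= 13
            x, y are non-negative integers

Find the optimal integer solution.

Objective: 6x + 8y, constraint: x + y <= 13
Coefficient of y is 8 > coefficient of x is 6, so allocate the entire budget to y.
Optimal: x = 0, y = 13, value = 104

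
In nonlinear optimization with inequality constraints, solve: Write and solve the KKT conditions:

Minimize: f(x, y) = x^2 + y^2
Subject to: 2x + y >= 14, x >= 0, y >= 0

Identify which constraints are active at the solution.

KKT conditions for min x^2 + y^2 s.t. 2x + 1y >= 14, x >= 0, y >= 0:
Stationarity: 2x = mu*2 + mu_x, 2y = mu*1 + mu_y, with mu, mu_x, mu_y >= 0
Complementary slackness: mu*(2x + y - 14) = 0, mu_x*x = 0, mu_y*y = 0
(0, 0) is infeasible (2*0 + 1*0 < 14), so if mu = 0 stationarity would force x = mu_x/2 >= 0, y = mu_y/2 >= 0 with mu_x*x = mu_y*y = 0, i.e. x = y = 0: contradiction. Hence mu > 0 and 2x + y = 14 is active.
Try x > 0, y > 0 (so mu_x = mu_y = 0): x = 2*mu/2, y = 1*mu/2
Substitute: 2*(2*mu/2) + 1*(1*mu/2) = 14
  mu*5/2 = 14 => mu = 28/5
x* = 28/5 > 0, y* = 14/5 > 0, consistent with mu_x = mu_y = 0.
f is convex and the constraints are linear, so this KKT point is the global minimum.
f* = 196/5
Active constraints: 2x + y >= 14 (holds with equality, mu = 28/5 > 0); x >= 0 and y >= 0 are inactive (mu_x = mu_y = 0).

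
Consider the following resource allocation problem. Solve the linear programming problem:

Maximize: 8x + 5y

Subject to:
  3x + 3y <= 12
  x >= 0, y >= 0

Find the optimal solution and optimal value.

The feasible region has vertices at [(0, 0), (4, 0), (0, 4)].
Checking objective 8x + 5y at each vertex:
  (0, 0): 8*0 + 5*0 = 0
  (4, 0): 8*4 + 5*0 = 32
  (0, 4): 8*0 + 5*4 = 20
Maximum is 32 at (4, 0).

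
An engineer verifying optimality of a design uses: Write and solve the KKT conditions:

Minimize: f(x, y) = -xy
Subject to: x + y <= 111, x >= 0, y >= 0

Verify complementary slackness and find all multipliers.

Problem: min -xy s.t. x + y <= 111 (multiplier lambda), x >= 0 (mu_x), y >= 0 (mu_y)
KKT stationarity: -y + lambda - mu_x = 0, -x + lambda - mu_y = 0, with lambda, mu_x, mu_y >= 0
Complementary slackness: lambda*(x + y - 111) = 0, mu_x*x = 0, mu_y*y = 0
If lambda = 0: y = -mu_x <= 0 and x = -mu_y <= 0 force x = y = 0 with f = 0; but x = y = 111/2 is feasible with f = -12321/4 < 0, so this is not the minimum. Hence lambda > 0 and x + y = 111.
Try x > 0, y > 0 (so mu_x = mu_y = 0): y = lambda, x = lambda => x = y = lambda
x + y = 111 => 2*lambda = 111 => lambda = 111/2
x* = y* = 111/2 > 0, consistent with mu_x = mu_y = 0.
(Any feasible point with x = 0 or y = 0 has f = 0 > -12321/4, so the minimum is not on those boundaries.)
min(-xy) = -12321/4 (i.e. max xy = 12321/4)
Multipliers: lambda = 111/2, mu_x = 0, mu_y = 0
Complementary slackness: lambda*(x + y - 111) = 111/2*(111/2 + 111/2 - 111) = 0, mu_x*x = 0*111/2 = 0, mu_y*y = 0*111/2 = 0. Satisfied.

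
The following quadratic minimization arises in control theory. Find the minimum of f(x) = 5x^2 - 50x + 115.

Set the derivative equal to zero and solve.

f(x) = 5x^2 - 50x + 115
f'(x) = 10x + (-50) = 0
x = 50/10 = 5
f(5) = -10
Since f''(x) = 10 > 0, this is a minimum.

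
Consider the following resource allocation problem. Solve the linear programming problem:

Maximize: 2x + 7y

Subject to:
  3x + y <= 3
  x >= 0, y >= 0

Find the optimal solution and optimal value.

The feasible region has vertices at [(0, 0), (1, 0), (0, 3)].
Checking objective 2x + 7y at each vertex:
  (0, 0): 2*0 + 7*0 = 0
  (1, 0): 2*1 + 7*0 = 2
  (0, 3): 2*0 + 7*3 = 21
Maximum is 21 at (0, 3).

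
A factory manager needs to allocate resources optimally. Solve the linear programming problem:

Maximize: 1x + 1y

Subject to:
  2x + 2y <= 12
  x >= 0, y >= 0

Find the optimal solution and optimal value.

The feasible region has vertices at [(0, 0), (6, 0), (0, 6)].
Checking objective 1x + 1y at each vertex:
  (0, 0): 1*0 + 1*0 = 0
  (6, 0): 1*6 + 1*0 = 6
  (0, 6): 1*0 + 1*6 = 6
Maximum is 6 at (6, 0).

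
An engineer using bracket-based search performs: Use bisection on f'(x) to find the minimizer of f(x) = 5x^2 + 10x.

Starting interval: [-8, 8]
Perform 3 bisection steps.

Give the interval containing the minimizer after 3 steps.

Finding critical point of f(x) = 5x^2 + 10x using bisection on f'(x) = 10x + 10.
f'(x) = 0 when x = -1.
Starting interval: [-8, 8]
Step 1: mid = 0, f'(mid) = 10, new interval = [-8, 0]
Step 2: mid = -4, f'(mid) = -30, new interval = [-4, 0]
Step 3: mid = -2, f'(mid) = -10, new interval = [-2, 0]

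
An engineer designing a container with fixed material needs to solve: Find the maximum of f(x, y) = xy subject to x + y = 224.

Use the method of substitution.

Substitute y = 224 - x into f(x,y) = xy:
g(x) = x(224 - x) = 224x - x^2
g'(x) = 224 - 2x = 0  =>  x = 112
y = 224 - 112 = 112
Maximum value = 112 * 112 = 12544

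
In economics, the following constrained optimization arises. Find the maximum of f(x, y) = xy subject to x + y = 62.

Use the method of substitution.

Substitute y = 62 - x into f(x,y) = xy:
g(x) = x(62 - x) = 62x - x^2
g'(x) = 62 - 2x = 0  =>  x = 31
y = 62 - 31 = 31
Maximum value = 31 * 31 = 961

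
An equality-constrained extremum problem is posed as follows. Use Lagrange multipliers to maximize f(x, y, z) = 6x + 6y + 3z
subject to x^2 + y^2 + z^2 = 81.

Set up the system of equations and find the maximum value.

Lagrange conditions: 6 = 2*lambda*x, 6 = 2*lambda*y, 3 = 2*lambda*z
So x:6 = y:6 = z:3, i.e. x = 6t, y = 6t, z = 3t
Constraint: t^2*(6^2 + 6^2 + 3^2) = 81
  t^2 * 81 = 81  =>  t = sqrt(1)
Maximum = 6*6t + 6*6t + 3*3t = 81*sqrt(1) = 81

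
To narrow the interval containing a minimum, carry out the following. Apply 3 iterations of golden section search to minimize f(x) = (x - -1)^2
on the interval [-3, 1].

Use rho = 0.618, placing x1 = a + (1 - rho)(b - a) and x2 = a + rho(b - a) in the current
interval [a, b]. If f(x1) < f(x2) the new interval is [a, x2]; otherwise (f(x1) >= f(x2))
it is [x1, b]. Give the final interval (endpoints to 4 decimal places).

Golden section search for min of f(x) = (x - -1)^2 on [-3, 1].
Each step: x1 = a + (1 - rho)(b - a), x2 = a + rho(b - a); if f(x1) < f(x2) keep [a, x2], otherwise keep [x1, b].
Step 1: [-3.0000, 1.0000], x1=-1.4720 (f=0.2228), x2=-0.5280 (f=0.2228); f(x1) = f(x2) (tie, not '<') => keep [-1.4720, 1.0000]
Step 2: [-1.4720, 1.0000], x1=-0.5277 (f=0.2231), x2=0.0557 (f=1.1145); f(x1) < f(x2) => keep [-1.4720, 0.0557]
Step 3: [-1.4720, 0.0557], x1=-0.8884 (f=0.0125), x2=-0.5279 (f=0.2229); f(x1) < f(x2) => keep [-1.4720, -0.5279]
Final interval: [-1.4720, -0.5279]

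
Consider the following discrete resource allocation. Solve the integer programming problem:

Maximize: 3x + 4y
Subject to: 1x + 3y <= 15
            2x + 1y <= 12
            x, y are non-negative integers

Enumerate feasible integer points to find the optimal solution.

Constraint 1: 1x + 3y <= 15
Constraint 2: 2x + 1y <= 12
Feasible x range (need y >= 0): 0 <= x <= min(15/1, 12/2) => x in {0, ..., 6}.
Enumerate feasible integer points row by row (the coefficient of y is 4 > 0, so for each x the largest feasible y gives the best value):
  x = 0: y <= min((15 - 1*0)/3, (12 - 2*0)/1) => y in {0, ..., 5}; best 3*0 + 4*5 = 20
  x = 1: y <= min((15 - 1*1)/3, (12 - 2*1)/1) => y in {0, ..., 4}; best 3*1 + 4*4 = 19
  x = 2: y <= min((15 - 1*2)/3, (12 - 2*2)/1) => y in {0, ..., 4}; best 3*2 + 4*4 = 22
  x = 3: y <= min((15 - 1*3)/3, (12 - 2*3)/1) => y in {0, ..., 4}; best 3*3 + 4*4 = 25
  x = 4: y <= min((15 - 1*4)/3, (12 - 2*4)/1) => y in {0, ..., 3}; best 3*4 + 4*3 = 24
  x = 5: y <= min((15 - 1*5)/3, (12 - 2*5)/1) => y in {0, ..., 2}; best 3*5 + 4*2 = 23
  x = 6: y <= min((15 - 1*6)/3, (12 - 2*6)/1) => y in {0}; best 3*6 + 4*0 = 18
The maximum 3x + 4y = 25 is achieved at x = 3, y = 4.
Check: 1*3 + 3*4 = 15 <= 15 and 2*3 + 1*4 = 10 <= 12.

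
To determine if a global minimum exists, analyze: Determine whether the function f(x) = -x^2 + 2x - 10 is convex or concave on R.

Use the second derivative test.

f(x) = -x^2 + 2x - 10
f'(x) = -2x + 2
f''(x) = -2
Since f''(x) = -2 < 0 for all x, f is concave on R.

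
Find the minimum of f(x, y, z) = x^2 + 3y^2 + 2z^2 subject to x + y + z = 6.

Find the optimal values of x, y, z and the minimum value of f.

Using Lagrange multipliers on f = x^2 + 3y^2 + 2z^2 with constraint x + y + z = 6:
Conditions: 2*1*x = lambda, 2*3*y = lambda, 2*2*z = lambda
So x = lambda/2, y = lambda/6, z = lambda/4
Substituting into constraint: lambda * (11/12) = 6
lambda = 72/11
x = 36/11, y = 12/11, z = 18/11
Minimum value = 216/11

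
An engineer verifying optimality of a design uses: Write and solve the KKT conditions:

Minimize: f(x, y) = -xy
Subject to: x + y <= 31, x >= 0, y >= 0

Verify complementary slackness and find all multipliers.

Problem: min -xy s.t. x + y <= 31 (multiplier lambda), x >= 0 (mu_x), y >= 0 (mu_y)
KKT stationarity: -y + lambda - mu_x = 0, -x + lambda - mu_y = 0, with lambda, mu_x, mu_y >= 0
Complementary slackness: lambda*(x + y - 31) = 0, mu_x*x = 0, mu_y*y = 0
If lambda = 0: y = -mu_x <= 0 and x = -mu_y <= 0 force x = y = 0 with f = 0; but x = y = 31/2 is feasible with f = -961/4 < 0, so this is not the minimum. Hence lambda > 0 and x + y = 31.
Try x > 0, y > 0 (so mu_x = mu_y = 0): y = lambda, x = lambda => x = y = lambda
x + y = 31 => 2*lambda = 31 => lambda = 31/2
x* = y* = 31/2 > 0, consistent with mu_x = mu_y = 0.
(Any feasible point with x = 0 or y = 0 has f = 0 > -961/4, so the minimum is not on those boundaries.)
min(-xy) = -961/4 (i.e. max xy = 961/4)
Multipliers: lambda = 31/2, mu_x = 0, mu_y = 0
Complementary slackness: lambda*(x + y - 31) = 31/2*(31/2 + 31/2 - 31) = 0, mu_x*x = 0*31/2 = 0, mu_y*y = 0*31/2 = 0. Satisfied.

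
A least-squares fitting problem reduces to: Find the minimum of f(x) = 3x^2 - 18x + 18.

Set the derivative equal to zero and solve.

f(x) = 3x^2 - 18x + 18
f'(x) = 6x + (-18) = 0
x = 18/6 = 3
f(3) = -9
Since f''(x) = 6 > 0, this is a minimum.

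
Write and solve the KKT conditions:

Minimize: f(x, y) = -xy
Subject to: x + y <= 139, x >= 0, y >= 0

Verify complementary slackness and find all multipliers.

Problem: min -xy s.t. x + y <= 139 (multiplier lambda), x >= 0 (mu_x), y >= 0 (mu_y)
KKT stationarity: -y + lambda - mu_x = 0, -x + lambda - mu_y = 0, with lambda, mu_x, mu_y >= 0
Complementary slackness: lambda*(x + y - 139) = 0, mu_x*x = 0, mu_y*y = 0
If lambda = 0: y = -mu_x <= 0 and x = -mu_y <= 0 force x = y = 0 with f = 0; but x = y = 139/2 is feasible with f = -19321/4 < 0, so this is not the minimum. Hence lambda > 0 and x + y = 139.
Try x > 0, y > 0 (so mu_x = mu_y = 0): y = lambda, x = lambda => x = y = lambda
x + y = 139 => 2*lambda = 139 => lambda = 139/2
x* = y* = 139/2 > 0, consistent with mu_x = mu_y = 0.
(Any feasible point with x = 0 or y = 0 has f = 0 > -19321/4, so the minimum is not on those boundaries.)
min(-xy) = -19321/4 (i.e. max xy = 19321/4)
Multipliers: lambda = 139/2, mu_x = 0, mu_y = 0
Complementary slackness: lambda*(x + y - 139) = 139/2*(139/2 + 139/2 - 139) = 0, mu_x*x = 0*139/2 = 0, mu_y*y = 0*139/2 = 0. Satisfied.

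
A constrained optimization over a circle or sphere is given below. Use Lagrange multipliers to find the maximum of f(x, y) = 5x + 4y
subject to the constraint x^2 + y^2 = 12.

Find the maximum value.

Set up Lagrange conditions: grad f = lambda * grad g
  5 = 2*lambda*x
  4 = 2*lambda*y
From these: x/y = 5/4, so x = 5t, y = 4t for some t.
Substitute into constraint: (5t)^2 + (4t)^2 = 12
  t^2 * 41 = 12
  t = sqrt(12/41)
Maximum = 5*x + 4*y = (5^2 + 4^2)*t = 41 * sqrt(12/41) = sqrt(492)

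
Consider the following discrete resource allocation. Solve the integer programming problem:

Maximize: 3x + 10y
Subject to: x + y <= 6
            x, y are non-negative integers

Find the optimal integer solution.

Objective: 3x + 10y, constraint: x + y <= 6
Coefficient of y is 10 > coefficient of x is 3, so allocate the entire budget to y.
Optimal: x = 0, y = 6, value = 60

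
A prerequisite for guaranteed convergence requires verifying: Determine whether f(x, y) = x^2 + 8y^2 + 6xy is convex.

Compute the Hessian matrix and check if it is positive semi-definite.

f(x,y) = x^2 + 8y^2 + 6xy
Hessian H = [[2, 6], [6, 16]]
trace(H) = 18, det(H) = -4
Eigenvalues: (18 +/- sqrt(340)) / 2 = 18.22, -0.2195
Since not both eigenvalues positive, f is neither convex nor concave.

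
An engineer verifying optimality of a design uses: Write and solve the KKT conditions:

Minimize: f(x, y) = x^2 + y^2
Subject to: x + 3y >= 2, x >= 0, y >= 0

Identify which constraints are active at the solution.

KKT conditions for min x^2 + y^2 s.t. 1x + 3y >= 2, x >= 0, y >= 0:
Stationarity: 2x = mu*1 + mu_x, 2y = mu*3 + mu_y, with mu, mu_x, mu_y >= 0
Complementary slackness: mu*(x + 3y - 2) = 0, mu_x*x = 0, mu_y*y = 0
(0, 0) is infeasible (1*0 + 3*0 < 2), so if mu = 0 stationarity would force x = mu_x/2 >= 0, y = mu_y/2 >= 0 with mu_x*x = mu_y*y = 0, i.e. x = y = 0: contradiction. Hence mu > 0 and x + 3y = 2 is active.
Try x > 0, y > 0 (so mu_x = mu_y = 0): x = 1*mu/2, y = 3*mu/2
Substitute: 1*(1*mu/2) + 3*(3*mu/2) = 2
  mu*10/2 = 2 => mu = 2/5
x* = 1/5 > 0, y* = 3/5 > 0, consistent with mu_x = mu_y = 0.
f is convex and the constraints are linear, so this KKT point is the global minimum.
f* = 2/5
Active constraints: x + 3y >= 2 (holds with equality, mu = 2/5 > 0); x >= 0 and y >= 0 are inactive (mu_x = mu_y = 0).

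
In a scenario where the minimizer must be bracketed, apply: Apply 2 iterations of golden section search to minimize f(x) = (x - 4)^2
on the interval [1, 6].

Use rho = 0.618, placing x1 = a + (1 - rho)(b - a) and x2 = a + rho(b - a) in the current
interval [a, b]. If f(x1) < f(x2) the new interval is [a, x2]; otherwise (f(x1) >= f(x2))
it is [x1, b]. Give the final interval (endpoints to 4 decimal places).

Golden section search for min of f(x) = (x - 4)^2 on [1, 6].
Each step: x1 = a + (1 - rho)(b - a), x2 = a + rho(b - a); if f(x1) < f(x2) keep [a, x2], otherwise keep [x1, b].
Step 1: [1.0000, 6.0000], x1=2.9100 (f=1.1881), x2=4.0900 (f=0.0081); f(x1) > f(x2) => keep [2.9100, 6.0000]
Step 2: [2.9100, 6.0000], x1=4.0904 (f=0.0082), x2=4.8196 (f=0.6718); f(x1) < f(x2) => keep [2.9100, 4.8196]
Final interval: [2.9100, 4.8196]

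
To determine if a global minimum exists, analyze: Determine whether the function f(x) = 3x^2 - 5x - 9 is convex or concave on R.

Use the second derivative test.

f(x) = 3x^2 - 5x - 9
f'(x) = 6x - 5
f''(x) = 6
Since f''(x) = 6 > 0 for all x, f is convex on R.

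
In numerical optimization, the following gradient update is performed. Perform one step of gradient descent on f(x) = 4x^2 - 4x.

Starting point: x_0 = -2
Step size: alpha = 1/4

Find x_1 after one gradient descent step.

f(x) = 4x^2 - 4x
f'(x) = 8x - 4
f'(-2) = 8*-2 + (-4) = -20
x_1 = x_0 - alpha * f'(x_0) = -2 - 1/4 * -20 = 3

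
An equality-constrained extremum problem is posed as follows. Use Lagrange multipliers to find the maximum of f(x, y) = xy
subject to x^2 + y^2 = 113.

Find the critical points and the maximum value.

Lagrange conditions: y = 2*lambda*x and x = 2*lambda*y
If x = 0 then y = 0, violating the constraint, so x, y != 0.
Dividing: y/x = x/y => x^2 = y^2 => y = x or y = -x
Constraint: 2x^2 = 113 => x^2 = 113/2 => x = +/-sqrt(113/2)
Critical points: (sqrt(113/2), sqrt(113/2)), (-sqrt(113/2), -sqrt(113/2)), (sqrt(113/2), -sqrt(113/2)), (-sqrt(113/2), sqrt(113/2))
  y = x:  xy = x^2 = 113/2  at (sqrt(113/2), sqrt(113/2)) and (-sqrt(113/2), -sqrt(113/2))
  y = -x: xy = -x^2 = -113/2 at (sqrt(113/2), -sqrt(113/2)) and (-sqrt(113/2), sqrt(113/2))
Maximum xy = 113/2 at (sqrt(113/2), sqrt(113/2)) and (-sqrt(113/2), -sqrt(113/2))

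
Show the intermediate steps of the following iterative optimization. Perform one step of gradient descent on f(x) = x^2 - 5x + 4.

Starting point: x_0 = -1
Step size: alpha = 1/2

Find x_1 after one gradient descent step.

f(x) = x^2 - 5x + 4
f'(x) = 2x - 5
f'(-1) = 2*-1 + (-5) = -7
x_1 = x_0 - alpha * f'(x_0) = -1 - 1/2 * -7 = 5/2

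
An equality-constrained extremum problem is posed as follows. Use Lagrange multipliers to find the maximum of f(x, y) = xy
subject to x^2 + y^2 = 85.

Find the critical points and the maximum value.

Lagrange conditions: y = 2*lambda*x and x = 2*lambda*y
If x = 0 then y = 0, violating the constraint, so x, y != 0.
Dividing: y/x = x/y => x^2 = y^2 => y = x or y = -x
Constraint: 2x^2 = 85 => x^2 = 85/2 => x = +/-sqrt(85/2)
Critical points: (sqrt(85/2), sqrt(85/2)), (-sqrt(85/2), -sqrt(85/2)), (sqrt(85/2), -sqrt(85/2)), (-sqrt(85/2), sqrt(85/2))
  y = x:  xy = x^2 = 85/2  at (sqrt(85/2), sqrt(85/2)) and (-sqrt(85/2), -sqrt(85/2))
  y = -x: xy = -x^2 = -85/2 at (sqrt(85/2), -sqrt(85/2)) and (-sqrt(85/2), sqrt(85/2))
Maximum xy = 85/2 at (sqrt(85/2), sqrt(85/2)) and (-sqrt(85/2), -sqrt(85/2))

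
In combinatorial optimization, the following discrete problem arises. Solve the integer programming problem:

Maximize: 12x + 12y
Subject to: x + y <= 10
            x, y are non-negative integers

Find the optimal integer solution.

Objective: 12x + 12y, constraint: x + y <= 10
Coefficient of x is 12 >= coefficient of y is 12, so allocate the entire budget to x.
Optimal: x = 10, y = 0, value = 120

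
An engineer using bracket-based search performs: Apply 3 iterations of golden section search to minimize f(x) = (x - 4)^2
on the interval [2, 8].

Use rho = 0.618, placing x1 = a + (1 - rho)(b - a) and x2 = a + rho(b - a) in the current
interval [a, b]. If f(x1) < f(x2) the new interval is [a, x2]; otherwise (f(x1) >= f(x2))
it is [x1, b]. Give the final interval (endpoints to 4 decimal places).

Golden section search for min of f(x) = (x - 4)^2 on [2, 8].
Each step: x1 = a + (1 - rho)(b - a), x2 = a + rho(b - a); if f(x1) < f(x2) keep [a, x2], otherwise keep [x1, b].
Step 1: [2.0000, 8.0000], x1=4.2920 (f=0.0853), x2=5.7080 (f=2.9173); f(x1) < f(x2) => keep [2.0000, 5.7080]
Step 2: [2.0000, 5.7080], x1=3.4165 (f=0.3405), x2=4.2915 (f=0.0850); f(x1) > f(x2) => keep [3.4165, 5.7080]
Step 3: [3.4165, 5.7080], x1=4.2918 (f=0.0852), x2=4.8326 (f=0.6933); f(x1) < f(x2) => keep [3.4165, 4.8326]
Final interval: [3.4165, 4.8326]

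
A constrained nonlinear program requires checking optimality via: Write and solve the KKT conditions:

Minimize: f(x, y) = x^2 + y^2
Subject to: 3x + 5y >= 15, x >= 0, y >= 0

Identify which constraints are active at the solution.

KKT conditions for min x^2 + y^2 s.t. 3x + 5y >= 15, x >= 0, y >= 0:
Stationarity: 2x = mu*3 + mu_x, 2y = mu*5 + mu_y, with mu, mu_x, mu_y >= 0
Complementary slackness: mu*(3x + 5y - 15) = 0, mu_x*x = 0, mu_y*y = 0
(0, 0) is infeasible (3*0 + 5*0 < 15), so if mu = 0 stationarity would force x = mu_x/2 >= 0, y = mu_y/2 >= 0 with mu_x*x = mu_y*y = 0, i.e. x = y = 0: contradiction. Hence mu > 0 and 3x + 5y = 15 is active.
Try x > 0, y > 0 (so mu_x = mu_y = 0): x = 3*mu/2, y = 5*mu/2
Substitute: 3*(3*mu/2) + 5*(5*mu/2) = 15
  mu*34/2 = 15 => mu = 15/17
x* = 45/34 > 0, y* = 75/34 > 0, consistent with mu_x = mu_y = 0.
f is convex and the constraints are linear, so this KKT point is the global minimum.
f* = 225/34
Active constraints: 3x + 5y >= 15 (holds with equality, mu = 15/17 > 0); x >= 0 and y >= 0 are inactive (mu_x = mu_y = 0).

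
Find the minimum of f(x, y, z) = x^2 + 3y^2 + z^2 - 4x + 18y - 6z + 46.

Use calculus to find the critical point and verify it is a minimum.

f(x,y,z) = x^2 + 3y^2 + z^2 - 4x + 18y - 6z + 46
df/dx = 2x + (-4) = 0 => x = 2
df/dy = 6y + (18) = 0 => y = -3
df/dz = 2z + (-6) = 0 => z = 3
f(2,-3,3) = 1*(2)^2 + 3*(-3)^2 + 1*(3)^2 + -4*(2) + 18*(-3) + -6*(3) + 46 = 6
Hessian is diagonal with entries 2, 6, 2 > 0, confirmed minimum.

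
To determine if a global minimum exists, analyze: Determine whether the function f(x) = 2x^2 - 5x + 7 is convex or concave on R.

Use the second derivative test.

f(x) = 2x^2 - 5x + 7
f'(x) = 4x - 5
f''(x) = 4
Since f''(x) = 4 > 0 for all x, f is convex on R.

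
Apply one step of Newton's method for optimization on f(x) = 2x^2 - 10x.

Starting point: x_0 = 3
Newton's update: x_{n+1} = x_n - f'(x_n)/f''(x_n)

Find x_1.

f(x) = 2x^2 - 10x
f'(x) = 4x + (-10), f''(x) = 4
Newton step: x_1 = x_0 - f'(x_0)/f''(x_0)
f'(3) = 2
x_1 = 3 - 2/4 = 5/2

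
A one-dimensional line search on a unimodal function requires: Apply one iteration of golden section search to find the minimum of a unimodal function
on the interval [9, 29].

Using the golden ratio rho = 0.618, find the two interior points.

Golden section search on [9, 29].
Golden ratio rho = 0.618 (approx).
Interior points:
  x_1 = 9 + (1-0.618)*20 = 16.6400
  x_2 = 9 + 0.618*20 = 21.3600
Compare f(x_1) and f(x_2) to determine which subinterval to keep.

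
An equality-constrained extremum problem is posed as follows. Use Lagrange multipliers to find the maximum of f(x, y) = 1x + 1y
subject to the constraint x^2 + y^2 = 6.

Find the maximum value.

Set up Lagrange conditions: grad f = lambda * grad g
  1 = 2*lambda*x
  1 = 2*lambda*y
From these: x/y = 1/1, so x = 1t, y = 1t for some t.
Substitute into constraint: (1t)^2 + (1t)^2 = 6
  t^2 * 2 = 6
  t = sqrt(6/2)
Maximum = 1*x + 1*y = (1^2 + 1^2)*t = 2 * sqrt(6/2) = sqrt(12)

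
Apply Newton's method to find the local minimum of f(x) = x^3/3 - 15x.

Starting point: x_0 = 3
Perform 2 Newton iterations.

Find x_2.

f(x) = x^3/3 - 15x
f'(x) = x^2 - 15, f''(x) = 2x
Newton update: x_{n+1} = x_n - (x_n^2 - 15)/(2*x_n)
Step 1: x_0 = 3, f'=-6, f''=6, x_1 = 4
Step 2: x_1 = 4, f'=1, f''=8, x_2 = 31/8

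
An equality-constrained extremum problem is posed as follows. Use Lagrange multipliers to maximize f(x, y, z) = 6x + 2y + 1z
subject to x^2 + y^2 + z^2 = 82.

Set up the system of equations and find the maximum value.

Lagrange conditions: 6 = 2*lambda*x, 2 = 2*lambda*y, 1 = 2*lambda*z
So x:6 = y:2 = z:1, i.e. x = 6t, y = 2t, z = 1t
Constraint: t^2*(6^2 + 2^2 + 1^2) = 82
  t^2 * 41 = 82  =>  t = sqrt(2)
Maximum = 6*6t + 2*2t + 1*1t = 41*sqrt(2) = sqrt(3362)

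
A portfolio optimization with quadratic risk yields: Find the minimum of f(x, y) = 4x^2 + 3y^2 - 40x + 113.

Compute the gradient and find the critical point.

f(x,y) = 4x^2 + 3y^2 - 40x + 113
df/dx = 8x + (-40) = 0  =>  x = 5
df/dy = 6y + (0) = 0  =>  y = 0
f(5, 0) = 4*(5)^2 + 3*(0)^2 + -40*(5) + 113 = 13
Hessian is diagonal with entries 8, 6 > 0, so this is a minimum.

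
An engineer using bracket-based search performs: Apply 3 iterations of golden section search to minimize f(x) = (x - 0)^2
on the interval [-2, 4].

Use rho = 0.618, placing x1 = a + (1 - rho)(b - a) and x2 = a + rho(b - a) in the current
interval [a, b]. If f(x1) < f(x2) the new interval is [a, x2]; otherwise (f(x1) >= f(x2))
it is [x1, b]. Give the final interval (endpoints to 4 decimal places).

Golden section search for min of f(x) = (x - 0)^2 on [-2, 4].
Each step: x1 = a + (1 - rho)(b - a), x2 = a + rho(b - a); if f(x1) < f(x2) keep [a, x2], otherwise keep [x1, b].
Step 1: [-2.0000, 4.0000], x1=0.2920 (f=0.0853), x2=1.7080 (f=2.9173); f(x1) < f(x2) => keep [-2.0000, 1.7080]
Step 2: [-2.0000, 1.7080], x1=-0.5835 (f=0.3405), x2=0.2915 (f=0.0850); f(x1) > f(x2) => keep [-0.5835, 1.7080]
Step 3: [-0.5835, 1.7080], x1=0.2918 (f=0.0852), x2=0.8326 (f=0.6933); f(x1) < f(x2) => keep [-0.5835, 0.8326]
Final interval: [-0.5835, 0.8326]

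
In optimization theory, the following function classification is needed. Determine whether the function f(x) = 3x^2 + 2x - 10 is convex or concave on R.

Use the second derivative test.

f(x) = 3x^2 + 2x - 10
f'(x) = 6x + 2
f''(x) = 6
Since f''(x) = 6 > 0 for all x, f is convex on R.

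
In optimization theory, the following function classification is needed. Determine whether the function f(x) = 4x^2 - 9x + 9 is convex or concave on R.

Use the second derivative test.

f(x) = 4x^2 - 9x + 9
f'(x) = 8x - 9
f''(x) = 8
Since f''(x) = 8 > 0 for all x, f is convex on R.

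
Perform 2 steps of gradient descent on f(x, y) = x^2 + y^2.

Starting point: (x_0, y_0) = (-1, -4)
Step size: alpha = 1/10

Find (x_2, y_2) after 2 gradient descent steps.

f(x,y) = x^2 + y^2
grad_x = 2x + 0y, grad_y = 2y + 0x
Step 1: grad = (-2, -8), (-4/5, -16/5)
Step 2: grad = (-8/5, -32/5), (-16/25, -64/25)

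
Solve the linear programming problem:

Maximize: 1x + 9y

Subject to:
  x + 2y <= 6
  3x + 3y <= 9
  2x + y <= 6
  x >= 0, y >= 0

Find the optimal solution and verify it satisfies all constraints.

Feasible vertices: (0, 0), (0, 3), (3, 0)
Objective 1x + 9y at each vertex:
  (0, 0): 0
  (0, 3): 27
  (3, 0): 3
Maximum is 27 at (0, 3).
Verify constraints at (x, y) = (0, 3):
  1*0 + 2*3 = 6 <= 6 (active)
  3*0 + 3*3 = 9 <= 9 (active)
  2*0 + 1*3 = 3 <= 6
  x = 0 >= 0, y = 3 >= 0. All constraints satisfied.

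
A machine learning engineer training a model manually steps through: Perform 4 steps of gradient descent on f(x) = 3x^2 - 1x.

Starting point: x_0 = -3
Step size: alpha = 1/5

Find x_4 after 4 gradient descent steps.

f(x) = 3x^2 - 1x, f'(x) = 6x + (-1)
Step 1: f'(-3) = -19, x_1 = -3 - 1/5 * -19 = 4/5
Step 2: f'(4/5) = 19/5, x_2 = 4/5 - 1/5 * 19/5 = 1/25
Step 3: f'(1/25) = -19/25, x_3 = 1/25 - 1/5 * -19/25 = 24/125
Step 4: f'(24/125) = 19/125, x_4 = 24/125 - 1/5 * 19/125 = 101/625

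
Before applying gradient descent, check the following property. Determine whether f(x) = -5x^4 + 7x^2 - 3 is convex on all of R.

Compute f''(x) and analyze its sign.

f(x) = -5x^4 + 7x^2 - 3
f'(x) = -20x^3 + 14x
f''(x) = -60x^2 + 14
f''(x) = -60x^2 + 14 -> -inf as |x| -> inf
Therefore, f is not globally convex on R.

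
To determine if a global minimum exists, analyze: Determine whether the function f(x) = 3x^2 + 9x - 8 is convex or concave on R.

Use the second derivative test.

f(x) = 3x^2 + 9x - 8
f'(x) = 6x + 9
f''(x) = 6
Since f''(x) = 6 > 0 for all x, f is convex on R.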